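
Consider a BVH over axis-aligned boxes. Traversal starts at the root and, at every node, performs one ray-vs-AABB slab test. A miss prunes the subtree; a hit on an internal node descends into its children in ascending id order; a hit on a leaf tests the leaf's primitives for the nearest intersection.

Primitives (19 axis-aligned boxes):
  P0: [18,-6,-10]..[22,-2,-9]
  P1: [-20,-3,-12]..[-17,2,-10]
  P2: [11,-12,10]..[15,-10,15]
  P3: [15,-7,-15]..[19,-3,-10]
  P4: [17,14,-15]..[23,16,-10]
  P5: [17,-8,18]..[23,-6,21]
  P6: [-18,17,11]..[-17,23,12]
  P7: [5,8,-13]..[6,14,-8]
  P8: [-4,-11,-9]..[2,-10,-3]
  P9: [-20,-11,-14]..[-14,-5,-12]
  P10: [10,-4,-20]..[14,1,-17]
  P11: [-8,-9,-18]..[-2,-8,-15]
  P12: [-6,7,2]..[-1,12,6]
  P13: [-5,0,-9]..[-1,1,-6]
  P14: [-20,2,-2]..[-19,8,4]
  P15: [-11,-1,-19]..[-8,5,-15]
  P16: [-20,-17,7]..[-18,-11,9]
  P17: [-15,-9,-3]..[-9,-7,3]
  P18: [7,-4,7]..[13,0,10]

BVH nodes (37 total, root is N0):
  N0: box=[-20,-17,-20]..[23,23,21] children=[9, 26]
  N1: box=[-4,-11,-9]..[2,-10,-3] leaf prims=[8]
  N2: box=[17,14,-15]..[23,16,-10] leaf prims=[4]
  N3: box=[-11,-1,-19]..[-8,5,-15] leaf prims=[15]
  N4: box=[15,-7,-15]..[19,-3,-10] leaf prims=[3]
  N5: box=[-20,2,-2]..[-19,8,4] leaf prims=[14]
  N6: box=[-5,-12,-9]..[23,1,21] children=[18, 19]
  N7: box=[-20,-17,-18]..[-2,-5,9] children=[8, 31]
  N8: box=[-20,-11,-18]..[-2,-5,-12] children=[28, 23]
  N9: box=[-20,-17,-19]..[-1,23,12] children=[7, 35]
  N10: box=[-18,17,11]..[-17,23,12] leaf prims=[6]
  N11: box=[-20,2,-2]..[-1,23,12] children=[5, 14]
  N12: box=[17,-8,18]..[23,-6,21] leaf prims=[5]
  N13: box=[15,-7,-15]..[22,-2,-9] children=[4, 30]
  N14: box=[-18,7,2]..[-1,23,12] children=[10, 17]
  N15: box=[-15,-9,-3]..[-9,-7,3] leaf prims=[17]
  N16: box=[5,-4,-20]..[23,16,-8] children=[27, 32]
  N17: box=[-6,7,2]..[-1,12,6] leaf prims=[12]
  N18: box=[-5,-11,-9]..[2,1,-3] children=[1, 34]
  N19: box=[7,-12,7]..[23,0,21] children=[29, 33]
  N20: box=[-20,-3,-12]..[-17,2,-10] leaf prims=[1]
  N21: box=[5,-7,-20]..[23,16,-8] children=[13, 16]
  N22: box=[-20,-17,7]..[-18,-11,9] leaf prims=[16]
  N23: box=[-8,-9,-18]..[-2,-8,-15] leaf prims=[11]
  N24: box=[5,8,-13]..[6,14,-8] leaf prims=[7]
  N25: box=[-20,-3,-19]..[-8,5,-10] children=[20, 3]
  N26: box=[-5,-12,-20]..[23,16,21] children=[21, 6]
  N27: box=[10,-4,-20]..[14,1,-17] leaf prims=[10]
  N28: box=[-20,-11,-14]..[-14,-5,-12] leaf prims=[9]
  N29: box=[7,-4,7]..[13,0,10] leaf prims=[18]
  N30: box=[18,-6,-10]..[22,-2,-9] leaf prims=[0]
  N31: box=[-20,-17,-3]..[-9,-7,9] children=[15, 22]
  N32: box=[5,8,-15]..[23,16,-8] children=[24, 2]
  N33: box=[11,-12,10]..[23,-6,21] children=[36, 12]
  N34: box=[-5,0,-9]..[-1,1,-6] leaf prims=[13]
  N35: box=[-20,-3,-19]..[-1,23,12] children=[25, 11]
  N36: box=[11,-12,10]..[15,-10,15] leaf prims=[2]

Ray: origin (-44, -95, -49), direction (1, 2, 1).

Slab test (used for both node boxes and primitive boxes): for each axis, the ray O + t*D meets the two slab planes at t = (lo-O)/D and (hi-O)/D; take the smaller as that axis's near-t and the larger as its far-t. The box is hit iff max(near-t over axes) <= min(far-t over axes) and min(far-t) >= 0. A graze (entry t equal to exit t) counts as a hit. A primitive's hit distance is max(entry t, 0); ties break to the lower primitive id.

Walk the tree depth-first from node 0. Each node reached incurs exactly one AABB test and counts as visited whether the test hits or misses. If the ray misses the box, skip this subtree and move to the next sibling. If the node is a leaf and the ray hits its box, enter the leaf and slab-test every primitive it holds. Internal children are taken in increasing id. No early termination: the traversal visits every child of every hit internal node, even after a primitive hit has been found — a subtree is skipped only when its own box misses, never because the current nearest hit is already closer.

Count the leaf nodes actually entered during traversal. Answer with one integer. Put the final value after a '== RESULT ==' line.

Trace the traversal:
N0 x:[24,67] y:[39,59] z:[29,70] -> hit [39,59], descend [9, 26]
  N9 x:[24,43] y:[39,59] z:[30,61] -> hit [39,43], descend [7, 35]
    N7 x:[24,42] y:[39,45] z:[31,58] -> hit [39,42], descend [8, 31]
      N8 x:[24,42] y:[42,45] z:[31,37] -> miss, prune
      N31 x:[24,35] y:[39,44] z:[46,58] -> miss, prune
    N35 x:[24,43] y:[46,59] z:[30,61] -> miss, prune
  N26 x:[39,67] y:[83/2,111/2] z:[29,70] -> hit [83/2,111/2], descend [6, 21]
    N6 x:[39,67] y:[83/2,48] z:[40,70] -> hit [83/2,48], descend [18, 19]
      N18 x:[39,46] y:[42,48] z:[40,46] -> hit [42,46], descend [1, 34]
        N1 x:[40,46] y:[42,85/2] z:[40,46] -> hit [42,85/2] leaf, test {P8@t=42}
        N34 x:[39,43] y:[95/2,48] z:[40,43] -> miss, prune
      N19 x:[51,67] y:[83/2,95/2] z:[56,70] -> miss, prune
    N21 x:[49,67] y:[44,111/2] z:[29,41] -> miss, prune

Visited [0, 9, 7, 8, 31, 35, 26, 6, 18, 1, 34, 19, 21]. Tests: 13 box, 1 leaf. Nearest: P8.

== RESULT ==
1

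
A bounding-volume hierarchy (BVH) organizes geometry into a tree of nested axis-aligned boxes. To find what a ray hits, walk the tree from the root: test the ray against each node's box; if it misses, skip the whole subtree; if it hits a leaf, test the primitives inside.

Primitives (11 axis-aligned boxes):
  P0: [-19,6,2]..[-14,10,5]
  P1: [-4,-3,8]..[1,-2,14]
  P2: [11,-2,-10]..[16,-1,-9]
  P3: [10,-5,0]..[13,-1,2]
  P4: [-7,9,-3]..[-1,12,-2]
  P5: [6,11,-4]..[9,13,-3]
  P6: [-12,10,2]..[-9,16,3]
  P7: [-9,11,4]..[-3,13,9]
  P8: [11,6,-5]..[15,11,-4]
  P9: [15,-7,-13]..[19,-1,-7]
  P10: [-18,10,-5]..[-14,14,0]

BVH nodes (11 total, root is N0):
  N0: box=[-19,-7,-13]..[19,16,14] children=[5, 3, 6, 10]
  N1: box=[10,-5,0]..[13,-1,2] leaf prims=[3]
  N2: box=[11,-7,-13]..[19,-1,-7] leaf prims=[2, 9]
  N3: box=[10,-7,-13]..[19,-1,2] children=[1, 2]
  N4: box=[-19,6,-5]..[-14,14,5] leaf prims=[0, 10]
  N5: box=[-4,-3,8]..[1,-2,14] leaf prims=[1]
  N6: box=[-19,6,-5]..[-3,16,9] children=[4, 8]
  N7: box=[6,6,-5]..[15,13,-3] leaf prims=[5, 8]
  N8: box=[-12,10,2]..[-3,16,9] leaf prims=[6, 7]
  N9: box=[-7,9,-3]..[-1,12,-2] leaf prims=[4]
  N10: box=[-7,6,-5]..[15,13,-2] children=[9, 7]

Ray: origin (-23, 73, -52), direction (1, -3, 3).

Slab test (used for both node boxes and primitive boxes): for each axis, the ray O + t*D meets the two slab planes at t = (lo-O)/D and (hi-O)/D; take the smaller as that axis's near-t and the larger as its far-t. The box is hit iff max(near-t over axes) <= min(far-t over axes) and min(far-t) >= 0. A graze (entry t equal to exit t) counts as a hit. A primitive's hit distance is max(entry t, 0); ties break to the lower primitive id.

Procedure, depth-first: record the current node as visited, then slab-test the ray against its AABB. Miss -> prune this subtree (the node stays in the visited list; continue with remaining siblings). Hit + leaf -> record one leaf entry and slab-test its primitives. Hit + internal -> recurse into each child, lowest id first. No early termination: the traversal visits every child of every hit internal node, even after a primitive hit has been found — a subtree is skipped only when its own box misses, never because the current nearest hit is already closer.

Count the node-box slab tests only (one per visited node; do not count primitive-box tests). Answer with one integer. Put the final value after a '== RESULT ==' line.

Walk:
N0 x:[4,42] y:[19,80/3] z:[13,22] -> hit [19,22], descend [3, 5, 6, 10]
  N3 x:[33,42] y:[74/3,80/3] z:[13,18] -> miss, prune
  N5 x:[19,24] y:[25,76/3] z:[20,22] -> miss, prune
  N6 x:[4,20] y:[19,67/3] z:[47/3,61/3] -> hit [19,20], descend [4, 8]
    N4 x:[4,9] y:[59/3,67/3] z:[47/3,19] -> miss, prune
    N8 x:[11,20] y:[19,21] z:[18,61/3] -> hit [19,20] leaf, test {P6(miss), P7@t=20}
  N10 x:[16,38] y:[20,67/3] z:[47/3,50/3] -> miss, prune

order=[0, 3, 5, 6, 4, 8, 10]  |boxes|=7  |leaves|=1  hit=P7

== RESULT ==
7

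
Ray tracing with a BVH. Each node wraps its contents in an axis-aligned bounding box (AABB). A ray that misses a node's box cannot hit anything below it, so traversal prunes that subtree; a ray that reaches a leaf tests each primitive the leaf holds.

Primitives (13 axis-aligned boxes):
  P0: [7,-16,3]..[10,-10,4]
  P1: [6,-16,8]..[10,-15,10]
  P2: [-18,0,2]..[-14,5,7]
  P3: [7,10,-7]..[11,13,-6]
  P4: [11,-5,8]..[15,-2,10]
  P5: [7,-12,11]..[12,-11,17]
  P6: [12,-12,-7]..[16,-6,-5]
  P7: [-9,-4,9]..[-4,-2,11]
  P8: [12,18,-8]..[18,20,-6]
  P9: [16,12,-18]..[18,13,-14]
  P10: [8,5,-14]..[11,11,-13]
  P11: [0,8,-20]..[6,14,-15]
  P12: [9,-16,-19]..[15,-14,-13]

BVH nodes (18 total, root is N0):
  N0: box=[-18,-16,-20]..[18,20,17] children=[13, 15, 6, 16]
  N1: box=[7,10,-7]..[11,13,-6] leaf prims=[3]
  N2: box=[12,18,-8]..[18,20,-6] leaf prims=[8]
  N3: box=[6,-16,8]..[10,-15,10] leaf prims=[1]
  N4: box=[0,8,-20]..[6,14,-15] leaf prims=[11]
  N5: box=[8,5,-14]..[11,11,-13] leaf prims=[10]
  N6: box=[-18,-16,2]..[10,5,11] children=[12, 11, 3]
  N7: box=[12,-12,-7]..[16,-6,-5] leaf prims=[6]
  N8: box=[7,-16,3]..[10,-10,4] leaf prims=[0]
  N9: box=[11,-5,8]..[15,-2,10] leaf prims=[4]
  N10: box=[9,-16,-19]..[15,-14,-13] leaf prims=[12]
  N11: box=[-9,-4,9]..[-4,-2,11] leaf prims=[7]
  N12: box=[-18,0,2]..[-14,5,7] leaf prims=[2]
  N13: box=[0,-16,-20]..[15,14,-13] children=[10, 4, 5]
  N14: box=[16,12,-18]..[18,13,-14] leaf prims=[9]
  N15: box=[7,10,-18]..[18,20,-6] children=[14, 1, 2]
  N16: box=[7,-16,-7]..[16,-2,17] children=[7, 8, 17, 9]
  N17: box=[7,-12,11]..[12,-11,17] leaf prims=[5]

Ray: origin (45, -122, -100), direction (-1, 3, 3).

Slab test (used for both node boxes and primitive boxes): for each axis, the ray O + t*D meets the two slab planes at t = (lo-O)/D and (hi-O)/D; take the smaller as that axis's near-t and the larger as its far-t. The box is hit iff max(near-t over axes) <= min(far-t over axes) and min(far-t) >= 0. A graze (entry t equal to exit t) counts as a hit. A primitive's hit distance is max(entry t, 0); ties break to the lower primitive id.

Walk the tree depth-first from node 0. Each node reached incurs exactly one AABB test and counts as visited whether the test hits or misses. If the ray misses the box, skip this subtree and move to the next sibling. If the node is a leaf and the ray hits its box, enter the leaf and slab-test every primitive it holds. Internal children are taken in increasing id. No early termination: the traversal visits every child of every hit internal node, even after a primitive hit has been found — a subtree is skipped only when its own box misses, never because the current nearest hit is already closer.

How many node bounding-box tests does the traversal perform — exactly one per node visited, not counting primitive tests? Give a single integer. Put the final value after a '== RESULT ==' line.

Trace the traversal:
N0 x:[27,63] y:[106/3,142/3] z:[80/3,39] -> hit [106/3,39], descend [6, 13, 15, 16]
  N6 x:[35,63] y:[106/3,127/3] z:[34,37] -> hit [106/3,37], descend [3, 11, 12]
    N3 x:[35,39] y:[106/3,107/3] z:[36,110/3] -> miss, prune
    N11 x:[49,54] y:[118/3,40] z:[109/3,37] -> miss, prune
    N12 x:[59,63] y:[122/3,127/3] z:[34,107/3] -> miss, prune
  N13 x:[30,45] y:[106/3,136/3] z:[80/3,29] -> miss, prune
  N15 x:[27,38] y:[44,142/3] z:[82/3,94/3] -> miss, prune
  N16 x:[29,38] y:[106/3,40] z:[31,39] -> hit [106/3,38], descend [7, 8, 9, 17]
    N7 x:[29,33] y:[110/3,116/3] z:[31,95/3] -> miss, prune
    N8 x:[35,38] y:[106/3,112/3] z:[103/3,104/3] -> miss, prune
    N9 x:[30,34] y:[39,40] z:[36,110/3] -> miss, prune
    N17 x:[33,38] y:[110/3,37] z:[37,39] -> hit [37,37] leaf, test {P5@t=37}

12 AABB tests over nodes [0, 6, 3, 11, 12, 13, 15, 16, 7, 8, 9, 17]; 1 leaf entered; closest P5.

== RESULT ==
12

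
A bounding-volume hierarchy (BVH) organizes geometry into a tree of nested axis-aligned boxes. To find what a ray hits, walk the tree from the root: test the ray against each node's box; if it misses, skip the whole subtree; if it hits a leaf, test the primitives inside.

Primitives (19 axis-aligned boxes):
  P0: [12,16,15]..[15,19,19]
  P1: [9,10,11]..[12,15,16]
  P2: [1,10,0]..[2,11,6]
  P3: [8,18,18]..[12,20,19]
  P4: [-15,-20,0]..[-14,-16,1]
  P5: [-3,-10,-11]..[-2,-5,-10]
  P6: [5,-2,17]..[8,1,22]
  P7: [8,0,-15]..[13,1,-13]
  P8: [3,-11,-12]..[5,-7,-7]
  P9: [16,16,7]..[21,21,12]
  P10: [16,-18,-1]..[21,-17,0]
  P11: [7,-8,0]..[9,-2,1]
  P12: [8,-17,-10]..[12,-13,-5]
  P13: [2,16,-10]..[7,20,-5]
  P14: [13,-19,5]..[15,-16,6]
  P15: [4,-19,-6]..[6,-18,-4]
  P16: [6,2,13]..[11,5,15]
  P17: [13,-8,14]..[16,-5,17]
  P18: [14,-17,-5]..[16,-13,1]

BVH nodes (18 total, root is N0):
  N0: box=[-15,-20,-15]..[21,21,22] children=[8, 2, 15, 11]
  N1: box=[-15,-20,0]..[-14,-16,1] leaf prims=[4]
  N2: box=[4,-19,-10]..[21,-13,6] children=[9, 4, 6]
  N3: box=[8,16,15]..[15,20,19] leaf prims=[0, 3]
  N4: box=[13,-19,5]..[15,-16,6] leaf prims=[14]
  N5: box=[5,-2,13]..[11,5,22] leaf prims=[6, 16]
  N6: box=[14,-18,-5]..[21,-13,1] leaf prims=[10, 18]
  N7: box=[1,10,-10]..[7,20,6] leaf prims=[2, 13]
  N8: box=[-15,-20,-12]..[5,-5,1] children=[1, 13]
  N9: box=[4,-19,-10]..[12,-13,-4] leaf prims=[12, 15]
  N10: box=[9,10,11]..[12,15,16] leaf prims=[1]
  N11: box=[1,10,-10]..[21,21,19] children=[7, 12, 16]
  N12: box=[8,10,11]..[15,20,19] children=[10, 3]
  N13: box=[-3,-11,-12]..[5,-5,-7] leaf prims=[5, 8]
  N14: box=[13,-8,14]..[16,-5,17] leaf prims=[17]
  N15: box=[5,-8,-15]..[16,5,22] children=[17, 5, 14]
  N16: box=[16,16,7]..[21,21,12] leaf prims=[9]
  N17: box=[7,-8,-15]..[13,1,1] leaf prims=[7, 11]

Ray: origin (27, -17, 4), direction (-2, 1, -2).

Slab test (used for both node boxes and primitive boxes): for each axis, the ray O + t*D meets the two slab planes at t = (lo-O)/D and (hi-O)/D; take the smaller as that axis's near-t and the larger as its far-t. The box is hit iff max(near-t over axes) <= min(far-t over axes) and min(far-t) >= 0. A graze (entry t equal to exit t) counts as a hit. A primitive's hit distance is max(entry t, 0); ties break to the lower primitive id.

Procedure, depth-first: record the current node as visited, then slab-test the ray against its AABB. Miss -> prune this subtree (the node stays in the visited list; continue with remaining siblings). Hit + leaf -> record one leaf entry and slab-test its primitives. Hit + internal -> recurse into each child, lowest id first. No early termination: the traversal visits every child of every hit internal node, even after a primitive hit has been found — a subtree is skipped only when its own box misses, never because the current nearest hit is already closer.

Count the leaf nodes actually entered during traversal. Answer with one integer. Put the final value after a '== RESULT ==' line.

Traverse from the root:
N0 x:[3,21] y:[-3,38] z:[-9,19/2] -> hit [3,19/2], descend [2, 8, 11, 15]
  N2 x:[3,23/2] y:[-2,4] z:[-1,7] -> hit [3,4], descend [4, 6, 9]
    N4 x:[6,7] y:[-2,1] z:[-1,-1/2] -> miss, prune
    N6 x:[3,13/2] y:[-1,4] z:[3/2,9/2] -> hit [3,4] leaf, test {P10(miss), P18(miss)}
    N9 x:[15/2,23/2] y:[-2,4] z:[4,7] -> miss, prune
  N8 x:[11,21] y:[-3,12] z:[3/2,8] -> miss, prune
  N11 x:[3,13] y:[27,38] z:[-15/2,7] -> miss, prune
  N15 x:[11/2,11] y:[9,22] z:[-9,19/2] -> hit [9,19/2], descend [5, 14, 17]
    N5 x:[8,11] y:[15,22] z:[-9,-9/2] -> miss, prune
    N14 x:[11/2,7] y:[9,12] z:[-13/2,-5] -> miss, prune
    N17 x:[7,10] y:[9,18] z:[3/2,19/2] -> hit [9,19/2] leaf, test {P7(miss), P11(miss)}

order=[0, 2, 4, 6, 9, 8, 11, 15, 5, 14, 17]  |boxes|=11  |leaves|=2  hit=miss

== RESULT ==
2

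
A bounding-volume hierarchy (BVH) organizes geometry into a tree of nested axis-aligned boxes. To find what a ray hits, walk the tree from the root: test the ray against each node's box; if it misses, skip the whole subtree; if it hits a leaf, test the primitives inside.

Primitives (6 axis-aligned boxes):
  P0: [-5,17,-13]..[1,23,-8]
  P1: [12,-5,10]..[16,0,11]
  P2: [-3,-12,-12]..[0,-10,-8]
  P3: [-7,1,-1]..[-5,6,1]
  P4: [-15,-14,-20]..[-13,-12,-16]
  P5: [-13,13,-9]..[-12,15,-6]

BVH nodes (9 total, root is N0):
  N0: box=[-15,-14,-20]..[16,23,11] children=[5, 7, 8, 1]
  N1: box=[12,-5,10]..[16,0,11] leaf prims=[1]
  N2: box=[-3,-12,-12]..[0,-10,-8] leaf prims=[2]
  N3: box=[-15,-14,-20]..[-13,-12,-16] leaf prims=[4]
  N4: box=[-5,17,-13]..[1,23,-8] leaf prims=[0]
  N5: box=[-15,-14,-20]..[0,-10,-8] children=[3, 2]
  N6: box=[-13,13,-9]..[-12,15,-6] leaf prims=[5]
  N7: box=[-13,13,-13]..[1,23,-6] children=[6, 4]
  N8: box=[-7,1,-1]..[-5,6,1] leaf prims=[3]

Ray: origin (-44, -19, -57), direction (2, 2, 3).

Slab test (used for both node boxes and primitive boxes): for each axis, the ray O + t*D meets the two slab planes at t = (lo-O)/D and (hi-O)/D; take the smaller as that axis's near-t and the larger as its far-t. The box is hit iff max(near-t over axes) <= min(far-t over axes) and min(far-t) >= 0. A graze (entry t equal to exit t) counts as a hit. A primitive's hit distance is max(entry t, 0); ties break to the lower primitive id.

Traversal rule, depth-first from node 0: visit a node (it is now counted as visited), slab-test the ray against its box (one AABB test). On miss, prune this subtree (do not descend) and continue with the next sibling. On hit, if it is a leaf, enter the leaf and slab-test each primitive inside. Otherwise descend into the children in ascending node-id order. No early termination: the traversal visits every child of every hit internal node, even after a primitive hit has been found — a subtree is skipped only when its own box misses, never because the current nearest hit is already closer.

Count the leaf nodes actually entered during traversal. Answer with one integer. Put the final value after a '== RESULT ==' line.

Trace the traversal:
N0 x:[29/2,30] y:[5/2,21] z:[37/3,68/3] -> hit [29/2,21], descend [1, 5, 7, 8]
  N1 x:[28,30] y:[7,19/2] z:[67/3,68/3] -> miss, prune
  N5 x:[29/2,22] y:[5/2,9/2] z:[37/3,49/3] -> miss, prune
  N7 x:[31/2,45/2] y:[16,21] z:[44/3,17] -> hit [16,17], descend [4, 6]
    N4 x:[39/2,45/2] y:[18,21] z:[44/3,49/3] -> miss, prune
    N6 x:[31/2,16] y:[16,17] z:[16,17] -> hit [16,16] leaf, test {P5@t=16}
  N8 x:[37/2,39/2] y:[10,25/2] z:[56/3,58/3] -> miss, prune

Visited [0, 1, 5, 7, 4, 6, 8]. Tests: 7 box, 1 leaf. Nearest: P5.

== RESULT ==
1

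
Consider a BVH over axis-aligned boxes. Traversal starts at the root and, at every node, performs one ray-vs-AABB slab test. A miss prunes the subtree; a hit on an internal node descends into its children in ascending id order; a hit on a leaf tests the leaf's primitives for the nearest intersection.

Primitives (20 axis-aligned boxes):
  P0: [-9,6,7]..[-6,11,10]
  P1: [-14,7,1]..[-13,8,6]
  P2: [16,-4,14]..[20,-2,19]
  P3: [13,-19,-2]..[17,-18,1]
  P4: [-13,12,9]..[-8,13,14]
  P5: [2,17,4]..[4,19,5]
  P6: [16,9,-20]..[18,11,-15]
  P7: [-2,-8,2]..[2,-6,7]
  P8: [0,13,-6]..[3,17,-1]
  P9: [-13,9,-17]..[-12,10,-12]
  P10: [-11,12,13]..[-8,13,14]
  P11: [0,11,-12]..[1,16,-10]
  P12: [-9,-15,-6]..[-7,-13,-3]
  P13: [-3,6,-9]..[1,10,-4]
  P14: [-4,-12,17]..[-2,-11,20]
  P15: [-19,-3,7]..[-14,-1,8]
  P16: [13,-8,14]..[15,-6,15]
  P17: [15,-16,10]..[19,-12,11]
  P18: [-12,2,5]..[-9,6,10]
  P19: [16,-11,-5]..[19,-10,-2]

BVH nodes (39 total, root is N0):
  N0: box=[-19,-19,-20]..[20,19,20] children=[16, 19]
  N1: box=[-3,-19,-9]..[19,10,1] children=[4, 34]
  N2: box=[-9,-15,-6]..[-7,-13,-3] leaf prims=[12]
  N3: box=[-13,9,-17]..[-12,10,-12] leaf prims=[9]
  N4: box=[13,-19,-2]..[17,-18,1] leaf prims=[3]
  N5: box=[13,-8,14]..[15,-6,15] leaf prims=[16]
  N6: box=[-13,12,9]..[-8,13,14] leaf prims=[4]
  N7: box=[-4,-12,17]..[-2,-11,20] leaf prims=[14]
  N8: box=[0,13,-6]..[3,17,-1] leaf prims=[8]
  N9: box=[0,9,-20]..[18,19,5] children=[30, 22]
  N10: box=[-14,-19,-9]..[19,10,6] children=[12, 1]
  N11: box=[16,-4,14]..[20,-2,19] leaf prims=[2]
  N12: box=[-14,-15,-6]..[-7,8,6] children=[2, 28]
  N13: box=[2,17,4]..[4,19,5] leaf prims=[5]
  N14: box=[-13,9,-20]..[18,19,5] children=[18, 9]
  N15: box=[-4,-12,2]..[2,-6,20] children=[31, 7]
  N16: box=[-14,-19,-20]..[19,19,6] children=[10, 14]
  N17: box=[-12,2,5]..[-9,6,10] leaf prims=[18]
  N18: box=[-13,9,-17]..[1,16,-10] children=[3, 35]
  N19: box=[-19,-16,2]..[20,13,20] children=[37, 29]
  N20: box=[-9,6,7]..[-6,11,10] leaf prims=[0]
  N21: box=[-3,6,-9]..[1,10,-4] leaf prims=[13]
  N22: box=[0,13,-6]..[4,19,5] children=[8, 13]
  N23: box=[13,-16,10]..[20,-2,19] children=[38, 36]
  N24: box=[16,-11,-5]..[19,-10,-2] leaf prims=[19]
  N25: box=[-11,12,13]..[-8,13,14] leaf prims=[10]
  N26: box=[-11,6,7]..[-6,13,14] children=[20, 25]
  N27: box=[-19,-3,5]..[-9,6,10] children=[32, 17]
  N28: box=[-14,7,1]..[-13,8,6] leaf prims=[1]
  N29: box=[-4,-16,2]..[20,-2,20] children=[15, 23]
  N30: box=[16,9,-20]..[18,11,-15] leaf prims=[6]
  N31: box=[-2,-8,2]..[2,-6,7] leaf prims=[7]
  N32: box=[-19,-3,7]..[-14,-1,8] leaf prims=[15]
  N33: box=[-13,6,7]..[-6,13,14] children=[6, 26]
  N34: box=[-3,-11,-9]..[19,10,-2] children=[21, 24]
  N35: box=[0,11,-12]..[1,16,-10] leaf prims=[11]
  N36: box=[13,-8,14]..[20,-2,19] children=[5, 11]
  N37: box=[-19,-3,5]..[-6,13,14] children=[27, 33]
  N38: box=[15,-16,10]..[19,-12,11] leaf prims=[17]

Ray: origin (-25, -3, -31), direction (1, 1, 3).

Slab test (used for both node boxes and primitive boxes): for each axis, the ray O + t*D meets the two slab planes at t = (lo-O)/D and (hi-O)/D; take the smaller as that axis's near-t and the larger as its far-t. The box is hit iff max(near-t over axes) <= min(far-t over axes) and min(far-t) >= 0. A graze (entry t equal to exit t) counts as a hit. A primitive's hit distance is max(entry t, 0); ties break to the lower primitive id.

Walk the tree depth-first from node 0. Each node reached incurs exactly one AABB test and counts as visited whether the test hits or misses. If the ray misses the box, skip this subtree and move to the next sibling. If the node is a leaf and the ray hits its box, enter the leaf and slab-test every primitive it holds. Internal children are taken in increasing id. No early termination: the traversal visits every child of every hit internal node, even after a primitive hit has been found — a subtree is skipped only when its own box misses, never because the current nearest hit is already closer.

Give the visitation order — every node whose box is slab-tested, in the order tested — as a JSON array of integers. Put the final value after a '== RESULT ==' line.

Trace the traversal:
N0 x:[6,45] y:[-16,22] z:[11/3,17] -> hit [6,17], descend [16, 19]
  N16 x:[11,44] y:[-16,22] z:[11/3,37/3] -> hit [11,37/3], descend [10, 14]
    N10 x:[11,44] y:[-16,13] z:[22/3,37/3] -> hit [11,37/3], descend [1, 12]
      N1 x:[22,44] y:[-16,13] z:[22/3,32/3] -> miss, prune
      N12 x:[11,18] y:[-12,11] z:[25/3,37/3] -> hit [11,11], descend [2, 28]
        N2 x:[16,18] y:[-12,-10] z:[25/3,28/3] -> miss, prune
        N28 x:[11,12] y:[10,11] z:[32/3,37/3] -> hit [11,11] leaf, test {P1@t=11}
    N14 x:[12,43] y:[12,22] z:[11/3,12] -> hit [12,12], descend [9, 18]
      N9 x:[25,43] y:[12,22] z:[11/3,12] -> miss, prune
      N18 x:[12,26] y:[12,19] z:[14/3,7] -> miss, prune
  N19 x:[6,45] y:[-13,16] z:[11,17] -> hit [11,16], descend [29, 37]
    N29 x:[21,45] y:[-13,1] z:[11,17] -> miss, prune
    N37 x:[6,19] y:[0,16] z:[12,15] -> hit [12,15], descend [27, 33]
      N27 x:[6,16] y:[0,9] z:[12,41/3] -> miss, prune
      N33 x:[12,19] y:[9,16] z:[38/3,15] -> hit [38/3,15], descend [6, 26]
        N6 x:[12,17] y:[15,16] z:[40/3,15] -> hit [15,15] leaf, test {P4@t=15}
        N26 x:[14,19] y:[9,16] z:[38/3,15] -> hit [14,15], descend [20, 25]
          N20 x:[16,19] y:[9,14] z:[38/3,41/3] -> miss, prune
          N25 x:[14,17] y:[15,16] z:[44/3,15] -> hit [15,15] leaf, test {P10@t=15}

Visited [0, 16, 10, 1, 12, 2, 28, 14, 9, 18, 19, 29, 37, 27, 33, 6, 26, 20, 25]. Tests: 19 box, 3 leaf. Nearest: P1.

== RESULT ==
[0, 16, 10, 1, 12, 2, 28, 14, 9, 18, 19, 29, 37, 27, 33, 6, 26, 20, 25]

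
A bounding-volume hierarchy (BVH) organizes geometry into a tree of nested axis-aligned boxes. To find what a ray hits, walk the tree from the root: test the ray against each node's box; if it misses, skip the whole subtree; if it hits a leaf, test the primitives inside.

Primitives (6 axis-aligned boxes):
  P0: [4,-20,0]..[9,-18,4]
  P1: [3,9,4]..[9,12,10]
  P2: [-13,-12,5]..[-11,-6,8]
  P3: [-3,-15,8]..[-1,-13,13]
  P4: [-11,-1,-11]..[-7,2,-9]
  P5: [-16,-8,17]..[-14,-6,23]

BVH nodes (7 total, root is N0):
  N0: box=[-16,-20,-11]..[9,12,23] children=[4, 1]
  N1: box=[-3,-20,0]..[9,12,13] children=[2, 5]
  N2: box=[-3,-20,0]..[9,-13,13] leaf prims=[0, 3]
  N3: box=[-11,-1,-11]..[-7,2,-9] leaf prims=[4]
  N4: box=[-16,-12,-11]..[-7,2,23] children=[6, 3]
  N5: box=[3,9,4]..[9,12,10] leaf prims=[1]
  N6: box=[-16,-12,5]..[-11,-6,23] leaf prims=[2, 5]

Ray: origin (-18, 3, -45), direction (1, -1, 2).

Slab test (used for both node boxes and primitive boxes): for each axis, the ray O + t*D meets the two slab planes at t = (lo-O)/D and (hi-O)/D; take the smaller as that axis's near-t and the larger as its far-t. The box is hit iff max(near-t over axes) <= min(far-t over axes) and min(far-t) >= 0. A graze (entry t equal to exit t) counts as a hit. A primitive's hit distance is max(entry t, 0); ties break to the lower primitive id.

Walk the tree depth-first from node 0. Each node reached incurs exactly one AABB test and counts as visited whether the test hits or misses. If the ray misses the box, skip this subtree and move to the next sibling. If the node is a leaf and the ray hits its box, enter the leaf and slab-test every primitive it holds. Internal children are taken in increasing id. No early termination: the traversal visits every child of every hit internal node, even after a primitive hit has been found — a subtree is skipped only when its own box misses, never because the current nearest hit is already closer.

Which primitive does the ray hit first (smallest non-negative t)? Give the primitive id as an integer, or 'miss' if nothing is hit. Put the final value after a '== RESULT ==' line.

Trace the traversal:
N0 x:[2,27] y:[-9,23] z:[17,34] -> hit [17,23], descend [1, 4]
  N1 x:[15,27] y:[-9,23] z:[45/2,29] -> hit [45/2,23], descend [2, 5]
    N2 x:[15,27] y:[16,23] z:[45/2,29] -> hit [45/2,23] leaf, test {P0@t=45/2, P3(miss)}
    N5 x:[21,27] y:[-9,-6] z:[49/2,55/2] -> miss, prune
  N4 x:[2,11] y:[1,15] z:[17,34] -> miss, prune

Summary -> nodes [0, 1, 2, 5, 4]; box-tests=5; leaf-entries=1; first=P0

== RESULT ==
0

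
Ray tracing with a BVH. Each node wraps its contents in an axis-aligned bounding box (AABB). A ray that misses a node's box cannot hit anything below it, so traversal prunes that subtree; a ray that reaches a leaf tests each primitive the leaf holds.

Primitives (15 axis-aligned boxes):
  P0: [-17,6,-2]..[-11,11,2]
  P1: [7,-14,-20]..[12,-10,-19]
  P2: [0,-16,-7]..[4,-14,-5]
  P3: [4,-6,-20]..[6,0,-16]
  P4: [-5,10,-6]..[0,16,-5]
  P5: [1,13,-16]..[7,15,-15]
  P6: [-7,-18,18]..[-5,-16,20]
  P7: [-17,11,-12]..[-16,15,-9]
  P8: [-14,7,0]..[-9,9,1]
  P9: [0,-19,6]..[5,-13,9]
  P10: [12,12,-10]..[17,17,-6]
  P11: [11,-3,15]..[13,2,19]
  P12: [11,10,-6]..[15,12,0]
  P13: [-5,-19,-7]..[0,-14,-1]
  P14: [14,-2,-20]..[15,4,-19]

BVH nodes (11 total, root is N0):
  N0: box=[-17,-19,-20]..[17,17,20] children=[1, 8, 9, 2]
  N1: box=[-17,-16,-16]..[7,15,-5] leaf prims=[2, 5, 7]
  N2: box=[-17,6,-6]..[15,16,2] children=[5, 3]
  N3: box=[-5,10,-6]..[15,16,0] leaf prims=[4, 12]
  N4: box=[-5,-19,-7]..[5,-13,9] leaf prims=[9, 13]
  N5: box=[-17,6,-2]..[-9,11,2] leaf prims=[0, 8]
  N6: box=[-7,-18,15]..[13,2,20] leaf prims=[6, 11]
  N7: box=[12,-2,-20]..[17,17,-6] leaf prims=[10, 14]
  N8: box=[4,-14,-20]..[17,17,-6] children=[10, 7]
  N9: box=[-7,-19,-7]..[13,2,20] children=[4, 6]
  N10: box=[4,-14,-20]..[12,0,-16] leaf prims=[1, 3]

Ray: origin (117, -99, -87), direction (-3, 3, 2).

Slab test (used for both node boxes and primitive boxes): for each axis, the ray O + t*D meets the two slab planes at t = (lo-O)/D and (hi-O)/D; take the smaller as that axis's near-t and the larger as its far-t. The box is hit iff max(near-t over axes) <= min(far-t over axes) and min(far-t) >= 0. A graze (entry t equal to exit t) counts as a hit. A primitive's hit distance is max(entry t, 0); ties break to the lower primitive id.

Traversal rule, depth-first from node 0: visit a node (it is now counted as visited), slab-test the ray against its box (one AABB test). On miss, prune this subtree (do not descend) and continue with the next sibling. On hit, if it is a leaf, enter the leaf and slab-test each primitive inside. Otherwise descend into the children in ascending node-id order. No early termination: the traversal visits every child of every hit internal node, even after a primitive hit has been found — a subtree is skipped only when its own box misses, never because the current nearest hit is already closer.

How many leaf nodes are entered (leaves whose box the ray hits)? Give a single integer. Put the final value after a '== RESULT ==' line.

Traverse from the root:
N0 x:[100/3,134/3] y:[80/3,116/3] z:[67/2,107/2] -> hit [67/2,116/3], descend [1, 2, 8, 9]
  N1 x:[110/3,134/3] y:[83/3,38] z:[71/2,41] -> hit [110/3,38] leaf, test {P2(miss), P5(miss), P7(miss)}
  N2 x:[34,134/3] y:[35,115/3] z:[81/2,89/2] -> miss, prune
  N8 x:[100/3,113/3] y:[85/3,116/3] z:[67/2,81/2] -> hit [67/2,113/3], descend [7, 10]
    N7 x:[100/3,35] y:[97/3,116/3] z:[67/2,81/2] -> hit [67/2,35] leaf, test {P10(miss), P14@t=34}
    N10 x:[35,113/3] y:[85/3,33] z:[67/2,71/2] -> miss, prune
  N9 x:[104/3,124/3] y:[80/3,101/3] z:[40,107/2] -> miss, prune

Visited [0, 1, 2, 8, 7, 10, 9]. Tests: 7 box, 2 leaf. Nearest: P14.

== RESULT ==
2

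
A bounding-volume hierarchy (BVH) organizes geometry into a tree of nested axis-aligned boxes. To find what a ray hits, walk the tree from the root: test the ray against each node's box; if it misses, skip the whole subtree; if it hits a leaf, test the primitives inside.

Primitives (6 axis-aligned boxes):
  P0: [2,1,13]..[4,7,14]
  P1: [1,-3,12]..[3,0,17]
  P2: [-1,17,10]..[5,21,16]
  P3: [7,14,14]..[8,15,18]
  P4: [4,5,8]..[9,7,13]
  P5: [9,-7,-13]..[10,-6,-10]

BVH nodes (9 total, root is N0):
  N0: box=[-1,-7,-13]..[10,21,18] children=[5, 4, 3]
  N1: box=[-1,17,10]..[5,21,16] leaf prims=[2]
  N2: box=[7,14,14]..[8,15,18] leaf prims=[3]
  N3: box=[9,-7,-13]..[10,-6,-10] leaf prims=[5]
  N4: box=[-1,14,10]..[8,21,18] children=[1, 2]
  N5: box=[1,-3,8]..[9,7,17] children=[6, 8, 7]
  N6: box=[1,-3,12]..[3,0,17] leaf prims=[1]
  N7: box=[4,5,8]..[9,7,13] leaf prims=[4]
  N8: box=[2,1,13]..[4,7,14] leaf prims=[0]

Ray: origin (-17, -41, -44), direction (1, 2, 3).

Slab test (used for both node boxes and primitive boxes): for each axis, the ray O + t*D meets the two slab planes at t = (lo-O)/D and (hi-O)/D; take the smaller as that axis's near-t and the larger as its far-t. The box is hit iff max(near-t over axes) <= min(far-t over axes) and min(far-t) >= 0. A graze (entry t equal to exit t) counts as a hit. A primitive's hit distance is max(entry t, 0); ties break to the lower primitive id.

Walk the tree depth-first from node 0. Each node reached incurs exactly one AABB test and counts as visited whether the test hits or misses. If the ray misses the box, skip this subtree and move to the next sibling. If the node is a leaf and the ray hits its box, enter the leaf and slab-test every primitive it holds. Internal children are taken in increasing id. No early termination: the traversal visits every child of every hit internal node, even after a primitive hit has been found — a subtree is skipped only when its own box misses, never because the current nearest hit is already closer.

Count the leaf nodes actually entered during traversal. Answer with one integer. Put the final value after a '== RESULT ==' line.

Trace the traversal:
N0 x:[16,27] y:[17,31] z:[31/3,62/3] -> hit [17,62/3], descend [3, 4, 5]
  N3 x:[26,27] y:[17,35/2] z:[31/3,34/3] -> miss, prune
  N4 x:[16,25] y:[55/2,31] z:[18,62/3] -> miss, prune
  N5 x:[18,26] y:[19,24] z:[52/3,61/3] -> hit [19,61/3], descend [6, 7, 8]
    N6 x:[18,20] y:[19,41/2] z:[56/3,61/3] -> hit [19,20] leaf, test {P1@t=19}
    N7 x:[21,26] y:[23,24] z:[52/3,19] -> miss, prune
    N8 x:[19,21] y:[21,24] z:[19,58/3] -> miss, prune

7 AABB tests over nodes [0, 3, 4, 5, 6, 7, 8]; 1 leaf entered; closest P1.

== RESULT ==
1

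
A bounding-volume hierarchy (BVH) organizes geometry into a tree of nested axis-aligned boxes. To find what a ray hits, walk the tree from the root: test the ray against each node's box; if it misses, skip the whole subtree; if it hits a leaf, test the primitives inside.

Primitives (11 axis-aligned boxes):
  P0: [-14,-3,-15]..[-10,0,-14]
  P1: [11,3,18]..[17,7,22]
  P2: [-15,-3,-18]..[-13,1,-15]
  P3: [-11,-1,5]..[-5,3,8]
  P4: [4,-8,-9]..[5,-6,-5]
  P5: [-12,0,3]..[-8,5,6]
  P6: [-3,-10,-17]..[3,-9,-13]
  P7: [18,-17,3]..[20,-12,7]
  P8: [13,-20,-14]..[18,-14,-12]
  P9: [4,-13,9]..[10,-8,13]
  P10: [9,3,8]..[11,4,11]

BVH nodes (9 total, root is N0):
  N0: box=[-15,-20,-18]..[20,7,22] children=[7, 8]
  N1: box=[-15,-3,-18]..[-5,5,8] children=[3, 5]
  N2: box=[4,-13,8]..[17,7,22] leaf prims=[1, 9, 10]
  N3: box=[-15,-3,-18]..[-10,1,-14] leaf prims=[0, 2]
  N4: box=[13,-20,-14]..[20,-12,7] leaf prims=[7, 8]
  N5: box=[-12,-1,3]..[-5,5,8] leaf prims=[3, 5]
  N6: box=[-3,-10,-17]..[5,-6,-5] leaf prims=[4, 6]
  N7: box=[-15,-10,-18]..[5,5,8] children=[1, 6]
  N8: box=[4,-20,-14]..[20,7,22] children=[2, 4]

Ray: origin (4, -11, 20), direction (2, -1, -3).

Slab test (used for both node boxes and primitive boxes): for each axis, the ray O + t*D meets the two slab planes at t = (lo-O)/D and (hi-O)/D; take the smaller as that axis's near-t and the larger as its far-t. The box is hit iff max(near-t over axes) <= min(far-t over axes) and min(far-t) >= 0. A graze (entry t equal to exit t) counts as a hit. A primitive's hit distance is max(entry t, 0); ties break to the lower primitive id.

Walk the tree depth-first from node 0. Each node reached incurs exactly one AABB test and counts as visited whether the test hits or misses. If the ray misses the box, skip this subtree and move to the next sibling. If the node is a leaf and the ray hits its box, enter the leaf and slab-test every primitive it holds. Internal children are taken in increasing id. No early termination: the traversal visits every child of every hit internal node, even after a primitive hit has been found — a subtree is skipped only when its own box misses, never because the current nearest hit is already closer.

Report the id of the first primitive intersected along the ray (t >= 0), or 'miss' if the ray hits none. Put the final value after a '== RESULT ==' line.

Trace the traversal:
N0 x:[-19/2,8] y:[-18,9] z:[-2/3,38/3] -> hit [-2/3,8], descend [7, 8]
  N7 x:[-19/2,1/2] y:[-16,-1] z:[4,38/3] -> miss, prune
  N8 x:[0,8] y:[-18,9] z:[-2/3,34/3] -> hit [0,8], descend [2, 4]
    N2 x:[0,13/2] y:[-18,2] z:[-2/3,4] -> hit [0,2] leaf, test {P1(miss), P9(miss), P10(miss)}
    N4 x:[9/2,8] y:[1,9] z:[13/3,34/3] -> hit [9/2,8] leaf, test {P7(miss), P8(miss)}

5 AABB tests over nodes [0, 7, 8, 2, 4]; 2 leaves entered; closest miss.

== RESULT ==
miss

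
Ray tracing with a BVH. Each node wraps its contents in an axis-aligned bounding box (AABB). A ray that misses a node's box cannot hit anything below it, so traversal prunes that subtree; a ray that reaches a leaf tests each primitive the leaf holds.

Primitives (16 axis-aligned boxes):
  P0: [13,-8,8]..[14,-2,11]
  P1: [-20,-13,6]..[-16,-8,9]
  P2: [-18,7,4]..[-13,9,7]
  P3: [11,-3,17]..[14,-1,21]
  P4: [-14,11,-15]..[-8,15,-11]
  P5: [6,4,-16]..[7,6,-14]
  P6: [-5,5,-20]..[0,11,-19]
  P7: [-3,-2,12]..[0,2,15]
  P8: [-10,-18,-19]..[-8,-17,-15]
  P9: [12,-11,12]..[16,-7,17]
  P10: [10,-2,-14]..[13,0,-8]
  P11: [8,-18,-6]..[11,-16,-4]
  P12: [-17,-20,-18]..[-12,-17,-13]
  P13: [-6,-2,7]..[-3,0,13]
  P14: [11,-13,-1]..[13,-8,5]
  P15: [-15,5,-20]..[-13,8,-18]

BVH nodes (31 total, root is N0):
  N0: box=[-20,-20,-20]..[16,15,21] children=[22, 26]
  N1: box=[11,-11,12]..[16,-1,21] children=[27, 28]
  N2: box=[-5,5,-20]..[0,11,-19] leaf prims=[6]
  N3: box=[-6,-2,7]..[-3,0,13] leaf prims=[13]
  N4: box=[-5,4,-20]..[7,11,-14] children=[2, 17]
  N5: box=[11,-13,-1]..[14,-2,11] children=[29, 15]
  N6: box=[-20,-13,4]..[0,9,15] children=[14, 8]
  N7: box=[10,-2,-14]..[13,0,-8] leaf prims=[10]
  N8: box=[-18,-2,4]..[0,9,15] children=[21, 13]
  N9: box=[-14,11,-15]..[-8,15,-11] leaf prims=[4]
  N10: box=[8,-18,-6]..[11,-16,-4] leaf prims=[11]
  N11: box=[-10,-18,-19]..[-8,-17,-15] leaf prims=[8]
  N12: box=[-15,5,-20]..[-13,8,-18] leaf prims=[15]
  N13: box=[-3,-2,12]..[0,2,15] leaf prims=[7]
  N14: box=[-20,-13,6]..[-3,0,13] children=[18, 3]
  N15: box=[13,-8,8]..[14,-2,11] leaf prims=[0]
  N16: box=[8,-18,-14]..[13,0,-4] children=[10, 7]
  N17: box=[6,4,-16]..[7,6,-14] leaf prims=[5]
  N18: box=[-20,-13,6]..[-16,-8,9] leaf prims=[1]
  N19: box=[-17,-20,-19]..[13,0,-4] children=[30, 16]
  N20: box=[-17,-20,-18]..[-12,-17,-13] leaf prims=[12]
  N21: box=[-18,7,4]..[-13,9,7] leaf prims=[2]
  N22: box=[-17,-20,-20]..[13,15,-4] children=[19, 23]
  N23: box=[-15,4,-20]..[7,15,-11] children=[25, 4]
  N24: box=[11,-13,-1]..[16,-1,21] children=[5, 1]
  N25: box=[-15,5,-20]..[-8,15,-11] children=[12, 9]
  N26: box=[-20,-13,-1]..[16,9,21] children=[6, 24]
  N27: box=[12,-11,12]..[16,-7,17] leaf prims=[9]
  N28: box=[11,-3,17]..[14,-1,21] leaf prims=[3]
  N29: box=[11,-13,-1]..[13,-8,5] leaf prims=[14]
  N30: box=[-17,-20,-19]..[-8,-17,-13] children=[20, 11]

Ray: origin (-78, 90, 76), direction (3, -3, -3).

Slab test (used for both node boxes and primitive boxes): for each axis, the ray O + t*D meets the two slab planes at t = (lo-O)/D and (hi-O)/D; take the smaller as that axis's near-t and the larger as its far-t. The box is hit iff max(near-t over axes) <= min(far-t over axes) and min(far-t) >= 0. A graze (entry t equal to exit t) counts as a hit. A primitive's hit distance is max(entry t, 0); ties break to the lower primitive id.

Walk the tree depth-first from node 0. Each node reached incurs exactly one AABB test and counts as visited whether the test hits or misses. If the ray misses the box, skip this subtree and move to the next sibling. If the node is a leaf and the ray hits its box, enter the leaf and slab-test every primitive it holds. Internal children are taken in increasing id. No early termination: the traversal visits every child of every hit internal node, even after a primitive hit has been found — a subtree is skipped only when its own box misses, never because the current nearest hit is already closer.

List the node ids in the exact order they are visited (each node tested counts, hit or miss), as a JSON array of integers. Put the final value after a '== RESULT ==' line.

Trace the traversal:
N0 x:[58/3,94/3] y:[25,110/3] z:[55/3,32] -> hit [25,94/3], descend [22, 26]
  N22 x:[61/3,91/3] y:[25,110/3] z:[80/3,32] -> hit [80/3,91/3], descend [19, 23]
    N19 x:[61/3,91/3] y:[30,110/3] z:[80/3,95/3] -> hit [30,91/3], descend [16, 30]
      N16 x:[86/3,91/3] y:[30,36] z:[80/3,30] -> hit [30,30], descend [7, 10]
        N7 x:[88/3,91/3] y:[30,92/3] z:[28,30] -> hit [30,30] leaf, test {P10@t=30}
        N10 x:[86/3,89/3] y:[106/3,36] z:[80/3,82/3] -> miss, prune
      N30 x:[61/3,70/3] y:[107/3,110/3] z:[89/3,95/3] -> miss, prune
    N23 x:[21,85/3] y:[25,86/3] z:[29,32] -> miss, prune
  N26 x:[58/3,94/3] y:[27,103/3] z:[55/3,77/3] -> miss, prune

9 AABB tests over nodes [0, 22, 19, 16, 7, 10, 30, 23, 26]; 1 leaf entered; closest P10.

== RESULT ==
[0, 22, 19, 16, 7, 10, 30, 23, 26]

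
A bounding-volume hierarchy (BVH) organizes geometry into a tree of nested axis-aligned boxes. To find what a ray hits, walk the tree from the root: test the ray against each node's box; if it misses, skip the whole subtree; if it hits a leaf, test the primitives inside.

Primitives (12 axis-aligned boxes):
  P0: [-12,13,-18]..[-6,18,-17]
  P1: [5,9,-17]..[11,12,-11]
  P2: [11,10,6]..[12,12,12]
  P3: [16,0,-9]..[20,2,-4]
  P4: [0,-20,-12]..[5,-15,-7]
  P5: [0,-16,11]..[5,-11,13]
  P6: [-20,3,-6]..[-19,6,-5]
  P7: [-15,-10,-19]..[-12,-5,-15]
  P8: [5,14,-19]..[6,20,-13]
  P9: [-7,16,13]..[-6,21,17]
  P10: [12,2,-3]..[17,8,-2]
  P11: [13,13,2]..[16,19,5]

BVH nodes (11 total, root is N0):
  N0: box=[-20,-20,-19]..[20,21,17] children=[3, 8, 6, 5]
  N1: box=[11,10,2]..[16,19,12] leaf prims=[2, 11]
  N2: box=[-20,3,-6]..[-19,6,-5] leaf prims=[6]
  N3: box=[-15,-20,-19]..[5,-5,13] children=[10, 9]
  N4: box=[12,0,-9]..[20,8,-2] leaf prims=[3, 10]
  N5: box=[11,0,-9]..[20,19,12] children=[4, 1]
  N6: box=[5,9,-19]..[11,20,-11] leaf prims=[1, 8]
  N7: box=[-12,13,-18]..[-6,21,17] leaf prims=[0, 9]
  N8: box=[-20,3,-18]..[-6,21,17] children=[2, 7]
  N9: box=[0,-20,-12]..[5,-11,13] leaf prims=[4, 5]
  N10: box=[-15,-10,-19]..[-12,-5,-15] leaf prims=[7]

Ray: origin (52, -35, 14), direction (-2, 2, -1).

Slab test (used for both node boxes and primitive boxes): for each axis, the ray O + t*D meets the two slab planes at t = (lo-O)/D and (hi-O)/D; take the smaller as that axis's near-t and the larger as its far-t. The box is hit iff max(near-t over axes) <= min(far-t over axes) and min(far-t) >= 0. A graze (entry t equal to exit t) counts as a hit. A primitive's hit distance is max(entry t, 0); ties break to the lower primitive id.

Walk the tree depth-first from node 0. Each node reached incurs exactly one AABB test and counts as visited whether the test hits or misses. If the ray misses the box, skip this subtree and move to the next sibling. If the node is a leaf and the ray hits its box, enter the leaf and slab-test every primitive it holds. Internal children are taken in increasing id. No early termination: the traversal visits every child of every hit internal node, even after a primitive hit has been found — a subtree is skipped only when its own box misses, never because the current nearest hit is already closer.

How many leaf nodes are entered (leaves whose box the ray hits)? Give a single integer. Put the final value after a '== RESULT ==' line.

Traverse from the root:
N0 x:[16,36] y:[15/2,28] z:[-3,33] -> hit [16,28], descend [3, 5, 6, 8]
  N3 x:[47/2,67/2] y:[15/2,15] z:[1,33] -> miss, prune
  N5 x:[16,41/2] y:[35/2,27] z:[2,23] -> hit [35/2,41/2], descend [1, 4]
    N1 x:[18,41/2] y:[45/2,27] z:[2,12] -> miss, prune
    N4 x:[16,20] y:[35/2,43/2] z:[16,23] -> hit [35/2,20] leaf, test {P3@t=18, P10(miss)}
  N6 x:[41/2,47/2] y:[22,55/2] z:[25,33] -> miss, prune
  N8 x:[29,36] y:[19,28] z:[-3,32] -> miss, prune

Summary -> nodes [0, 3, 5, 1, 4, 6, 8]; box-tests=7; leaf-entries=1; first=P3

== RESULT ==
1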